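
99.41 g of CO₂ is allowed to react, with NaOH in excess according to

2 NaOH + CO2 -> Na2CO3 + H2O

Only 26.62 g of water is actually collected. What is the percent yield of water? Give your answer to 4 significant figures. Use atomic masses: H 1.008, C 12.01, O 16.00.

M(CO2) = 12.01 + 2(16.00) = 44.01 g/mol.
M(H2O) = 2(1.008) + 16.00 = 18.016 g/mol.
n(CO2) = 99.410 g / 44.01 g/mol = 2.2588 mol.
From the equation the CO2:H2O mole ratio is 1:1, so n(H2O) = 2.2588 × 1/1 = 2.2588 mol.
Mass of H2O = 2.2588 mol × 18.016 g/mol = 40.695 g.
This is the theoretical yield. Percent yield = 26.62 g / 40.695 g × 100% = 65.414%.

65.41 %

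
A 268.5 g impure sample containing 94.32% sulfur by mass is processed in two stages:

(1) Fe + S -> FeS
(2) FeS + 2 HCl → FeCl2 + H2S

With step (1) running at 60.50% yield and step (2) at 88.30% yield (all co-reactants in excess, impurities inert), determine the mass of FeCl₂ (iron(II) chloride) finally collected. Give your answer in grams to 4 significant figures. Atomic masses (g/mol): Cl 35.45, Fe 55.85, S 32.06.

Pure S = 268.5 × 0.9432 = 253.25 g.
M(S) = 32.06 g/mol.
M(FeCl2) = 55.85 + 2(35.45) = 126.75 g/mol.
n(S) = 253.25 / 32.06 = 7.8992 mol.
Step 1 (S:FeS = 1:1): theoretical n(FeS) = 7.8992 mol; at 60.50% yield, n(FeS) = 4.7790 mol.
Step 2 (FeS:FeCl2 = 1:1): theoretical n(FeCl2) = 4.7790 mol, so theoretical mass = 4.7790 × 126.75 = 605.74 g.
At 88.30% yield, actual mass of FeCl2 = 605.74 × 0.8830 = 534.87 g.

534.9 g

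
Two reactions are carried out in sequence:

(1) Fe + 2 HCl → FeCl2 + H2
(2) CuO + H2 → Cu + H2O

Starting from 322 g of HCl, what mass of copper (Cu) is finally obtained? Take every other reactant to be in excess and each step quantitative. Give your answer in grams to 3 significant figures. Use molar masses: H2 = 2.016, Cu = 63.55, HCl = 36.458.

n(HCl) = 322.0 / 36.458 = 8.832 mol.
Step 1 gives a 2:1 ratio of HCl to H2, so n(H2) = 4.416 mol.
In step 2 the H2:Cu ratio is 1:1, so n(Cu) = 4.416 mol.
Mass of Cu = 4.416 × 63.55 = 280.6 g.

281 g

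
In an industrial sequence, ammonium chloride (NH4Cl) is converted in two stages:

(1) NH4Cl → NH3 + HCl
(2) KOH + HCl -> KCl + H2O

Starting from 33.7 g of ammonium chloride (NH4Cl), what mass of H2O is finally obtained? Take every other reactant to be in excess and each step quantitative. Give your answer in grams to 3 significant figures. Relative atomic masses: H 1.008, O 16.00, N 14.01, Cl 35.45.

M(NH4Cl) = 14.01 + 4(1.008) + 35.45 = 53.492 g/mol.
M(H2O) = 2(1.008) + 16.00 = 18.016 g/mol.
n(NH4Cl) = 33.70 / 53.492 = 0.6300 mol.
Step 1 gives a 1:1 ratio of NH4Cl to HCl, so n(HCl) = 0.6300 mol.
In step 2 the HCl:H2O ratio is 1:1, so n(H2O) = 0.6300 mol.
Mass of H2O = 0.6300 × 18.016 = 11.35 g.

11.4 g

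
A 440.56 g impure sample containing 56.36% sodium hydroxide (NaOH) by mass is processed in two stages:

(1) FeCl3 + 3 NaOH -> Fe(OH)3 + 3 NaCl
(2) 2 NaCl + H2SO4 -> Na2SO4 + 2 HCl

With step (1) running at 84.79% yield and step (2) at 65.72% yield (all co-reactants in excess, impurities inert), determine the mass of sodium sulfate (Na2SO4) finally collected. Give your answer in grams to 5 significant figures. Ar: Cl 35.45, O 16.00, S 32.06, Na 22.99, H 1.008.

245.67 g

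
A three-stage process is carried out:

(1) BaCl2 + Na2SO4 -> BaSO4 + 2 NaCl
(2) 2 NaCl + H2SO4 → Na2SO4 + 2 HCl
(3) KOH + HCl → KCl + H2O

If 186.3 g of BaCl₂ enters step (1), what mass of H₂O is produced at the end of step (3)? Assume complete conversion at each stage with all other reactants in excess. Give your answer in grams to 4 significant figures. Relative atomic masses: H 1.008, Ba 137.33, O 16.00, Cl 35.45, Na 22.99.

32.24 g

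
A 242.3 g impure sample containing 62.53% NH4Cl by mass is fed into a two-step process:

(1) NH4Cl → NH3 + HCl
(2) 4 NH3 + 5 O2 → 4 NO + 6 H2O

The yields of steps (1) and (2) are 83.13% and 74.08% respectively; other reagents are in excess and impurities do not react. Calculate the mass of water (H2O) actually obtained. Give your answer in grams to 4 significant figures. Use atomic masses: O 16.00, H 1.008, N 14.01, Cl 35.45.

47.14 g

Pure NH4Cl = 242.3 × 0.6253 = 151.51 g.
M(NH4Cl) = 14.01 + 4(1.008) + 35.45 = 53.492 g/mol.
M(H2O) = 2(1.008) + 16.00 = 18.016 g/mol.
n(NH4Cl) = 151.51 / 53.492 = 2.8324 mol.
Step 1 (NH4Cl:NH3 = 1:1): theoretical n(NH3) = 2.8324 mol; at 83.13% yield, n(NH3) = 2.3546 mol.
Step 2 (NH3:H2O = 4:6): theoretical n(H2O) = 3.5318 mol, so theoretical mass = 3.5318 × 18.016 = 63.630 g.
At 74.08% yield, actual mass of H2O = 63.630 × 0.7408 = 47.137 g.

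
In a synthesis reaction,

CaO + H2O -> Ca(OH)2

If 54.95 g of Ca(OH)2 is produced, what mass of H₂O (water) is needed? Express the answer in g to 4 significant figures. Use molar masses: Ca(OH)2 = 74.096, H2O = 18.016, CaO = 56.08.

13.36 g

n(Ca(OH)2) = 54.950 g / 74.096 g/mol = 0.74161 mol.
From the equation the Ca(OH)2:H2O mole ratio is 1:1, so n(H2O) = 0.74161 × 1/1 = 0.74161 mol.
Mass of H2O = 0.74161 mol × 18.016 g/mol = 13.361 g.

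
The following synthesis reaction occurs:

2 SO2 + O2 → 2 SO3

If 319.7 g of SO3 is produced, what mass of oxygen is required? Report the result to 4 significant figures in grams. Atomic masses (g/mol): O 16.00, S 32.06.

M(SO3) = 32.06 + 3(16.00) = 80.06 g/mol.
M(O2) = 2(16.00) = 32.00 g/mol.
n(SO3) = 319.70 g / 80.06 g/mol = 3.9933 mol.
From the equation the SO3:O2 mole ratio is 2:1, so n(O2) = 3.9933 × 1/2 = 1.9966 mol.
Mass of O2 = 1.9966 mol × 32.00 g/mol = 63.892 g.

63.89 g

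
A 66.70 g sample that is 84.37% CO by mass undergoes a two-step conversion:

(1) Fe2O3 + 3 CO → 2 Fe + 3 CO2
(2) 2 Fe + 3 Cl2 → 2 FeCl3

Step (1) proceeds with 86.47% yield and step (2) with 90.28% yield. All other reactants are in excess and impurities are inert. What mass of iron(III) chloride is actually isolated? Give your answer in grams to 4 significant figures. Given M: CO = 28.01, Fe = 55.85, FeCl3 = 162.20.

Pure CO = 66.70 × 0.8437 = 56.275 g.
n(CO) = 56.275 / 28.01 = 2.0091 mol.
Step 1 (CO:Fe = 3:2): theoretical n(Fe) = 1.3394 mol; at 86.47% yield, n(Fe) = 1.1582 mol.
Step 2 (Fe:FeCl3 = 2:2): theoretical n(FeCl3) = 1.1582 mol, so theoretical mass = 1.1582 × 162.20 = 187.86 g.
At 90.28% yield, actual mass of FeCl3 = 187.86 × 0.9028 = 169.60 g.

169.6 g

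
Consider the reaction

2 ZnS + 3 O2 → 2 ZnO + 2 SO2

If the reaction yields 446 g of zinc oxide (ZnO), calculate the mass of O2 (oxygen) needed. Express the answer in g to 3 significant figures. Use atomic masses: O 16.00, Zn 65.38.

M(ZnO) = 65.38 + 16.00 = 81.38 g/mol.
M(O2) = 2(16.00) = 32.00 g/mol.
n(ZnO) = 446.0 g / 81.38 g/mol = 5.480 mol.
From the equation the ZnO:O2 mole ratio is 2:3, so n(O2) = 5.480 × 3/2 = 8.221 mol.
Mass of O2 = 8.221 mol × 32.00 g/mol = 263.1 g.

263 g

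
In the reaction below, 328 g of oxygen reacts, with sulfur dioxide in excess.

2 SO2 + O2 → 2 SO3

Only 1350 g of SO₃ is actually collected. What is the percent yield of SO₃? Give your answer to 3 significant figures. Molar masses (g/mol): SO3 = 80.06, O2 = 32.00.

n(O2) = 328.0 g / 32.00 g/mol = 10.25 mol.
From the equation the O2:SO3 mole ratio is 1:2, so n(SO3) = 10.25 × 2/1 = 20.50 mol.
Mass of SO3 = 20.50 mol × 80.06 g/mol = 1641 g.
This is the theoretical yield. Percent yield = 1350 g / 1641 g × 100% = 82.26%.

82.3 %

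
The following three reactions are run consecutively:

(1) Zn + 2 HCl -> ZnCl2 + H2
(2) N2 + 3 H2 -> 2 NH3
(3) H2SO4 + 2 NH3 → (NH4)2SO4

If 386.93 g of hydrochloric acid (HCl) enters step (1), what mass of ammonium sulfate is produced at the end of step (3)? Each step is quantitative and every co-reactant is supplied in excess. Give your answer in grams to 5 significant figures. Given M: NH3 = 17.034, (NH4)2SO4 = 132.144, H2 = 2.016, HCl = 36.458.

233.74 g

n(HCl) = 386.93 / 36.458 = 10.6130 mol.
Reaction (1): HCl→H2 ratio 2:1 ⇒ n(H2) = 5.30652 mol.
Reaction (2): H2→NH3 ratio 3:2 ⇒ n(NH3) = 3.53768 mol.
Reaction (3): NH3→(NH4)2SO4 ratio 2:1 ⇒ n((NH4)2SO4) = 1.76884 mol.
Mass of (NH4)2SO4 = 1.76884 × 132.144 = 233.741 g.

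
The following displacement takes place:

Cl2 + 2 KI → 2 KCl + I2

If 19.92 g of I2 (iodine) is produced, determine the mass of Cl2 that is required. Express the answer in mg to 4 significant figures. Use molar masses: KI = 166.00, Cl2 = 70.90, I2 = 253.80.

5565 mg

n(I2) = 19.920 g / 253.80 g/mol = 0.078487 mol.
From the equation the I2:Cl2 mole ratio is 1:1, so n(Cl2) = 0.078487 × 1/1 = 0.078487 mol.
Mass of Cl2 = 0.078487 mol × 70.90 g/mol = 5.5647 g.
Converting to mg: 5.5647 g = 5565 mg.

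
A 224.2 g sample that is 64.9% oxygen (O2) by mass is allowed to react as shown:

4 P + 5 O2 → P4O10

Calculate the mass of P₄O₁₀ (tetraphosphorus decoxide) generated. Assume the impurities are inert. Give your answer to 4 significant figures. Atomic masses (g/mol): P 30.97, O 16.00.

Mass of pure O2 = 224.2 g × 0.649 = 145.51 g.
M(O2) = 2(16.00) = 32.00 g/mol.
M(P4O10) = 4(30.97) + 10(16.00) = 283.88 g/mol.
n(O2) = 145.51 g / 32.00 g/mol = 4.5471 mol.
From the equation the O2:P4O10 mole ratio is 5:1, so n(P4O10) = 4.5471 × 1/5 = 0.90941 mol.
Mass of P4O10 = 0.90941 mol × 283.88 g/mol = 258.16 g.

258.2 g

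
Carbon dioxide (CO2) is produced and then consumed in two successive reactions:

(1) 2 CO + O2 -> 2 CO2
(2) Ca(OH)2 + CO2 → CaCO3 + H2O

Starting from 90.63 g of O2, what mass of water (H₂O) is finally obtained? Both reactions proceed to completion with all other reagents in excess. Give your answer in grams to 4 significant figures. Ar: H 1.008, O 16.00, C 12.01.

M(O2) = 2(16.00) = 32.00 g/mol.
M(H2O) = 2(1.008) + 16.00 = 18.016 g/mol.
n(O2) = 90.630 / 32.00 = 2.8322 mol.
Step 1 gives a 1:2 ratio of O2 to CO2, so n(CO2) = 5.6644 mol.
In step 2 the CO2:H2O ratio is 1:1, so n(H2O) = 5.6644 mol.
Mass of H2O = 5.6644 × 18.016 = 102.05 g.

102.0 g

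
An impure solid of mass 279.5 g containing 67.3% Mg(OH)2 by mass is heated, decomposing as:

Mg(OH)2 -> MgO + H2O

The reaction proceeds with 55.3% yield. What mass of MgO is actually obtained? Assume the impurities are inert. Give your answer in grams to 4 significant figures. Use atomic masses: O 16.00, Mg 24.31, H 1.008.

Pure Mg(OH)2 available = 279.5 g × 0.673 = 188.10 g.
M(Mg(OH)2) = 24.31 + 2(16.00) + 2(1.008) = 58.326 g/mol.
M(MgO) = 24.31 + 16.00 = 40.31 g/mol.
n(Mg(OH)2) = 188.10 g / 58.326 g/mol = 3.2250 mol.
From the equation the Mg(OH)2:MgO mole ratio is 1:1, so n(MgO) = 3.2250 × 1/1 = 3.2250 mol.
Mass of MgO = 3.2250 mol × 40.31 g/mol = 130.00 g.
Actual mass collected = 130.00 g × 0.553 = 71.891 g.

71.89 g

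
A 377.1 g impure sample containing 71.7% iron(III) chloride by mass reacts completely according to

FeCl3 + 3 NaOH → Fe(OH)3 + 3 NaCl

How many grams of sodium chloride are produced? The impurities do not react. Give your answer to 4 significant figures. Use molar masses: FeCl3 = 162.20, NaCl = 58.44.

292.3 g

Mass of pure FeCl3 = 377.1 g × 0.717 = 270.38 g.
n(FeCl3) = 270.38 g / 162.20 g/mol = 1.6670 mol.
From the equation the FeCl3:NaCl mole ratio is 1:3, so n(NaCl) = 1.6670 × 3/1 = 5.0009 mol.
Mass of NaCl = 5.0009 mol × 58.44 g/mol = 292.25 g.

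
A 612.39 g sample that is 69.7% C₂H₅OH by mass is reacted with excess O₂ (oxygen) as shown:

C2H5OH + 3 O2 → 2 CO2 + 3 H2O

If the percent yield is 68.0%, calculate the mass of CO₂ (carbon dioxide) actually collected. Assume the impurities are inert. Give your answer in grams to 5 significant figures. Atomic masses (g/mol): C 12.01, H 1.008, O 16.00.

Pure C2H5OH available = 612.39 g × 0.697 = 426.836 g.
M(C2H5OH) = 2(12.01) + 6(1.008) + 16.00 = 46.068 g/mol.
M(CO2) = 12.01 + 2(16.00) = 44.01 g/mol.
n(C2H5OH) = 426.836 g / 46.068 g/mol = 9.26534 mol.
From the equation the C2H5OH:CO2 mole ratio is 1:2, so n(CO2) = 9.26534 × 2/1 = 18.5307 mol.
Mass of CO2 = 18.5307 mol × 44.01 g/mol = 815.536 g.
Actual mass collected = 815.536 g × 0.680 = 554.564 g.

554.56 g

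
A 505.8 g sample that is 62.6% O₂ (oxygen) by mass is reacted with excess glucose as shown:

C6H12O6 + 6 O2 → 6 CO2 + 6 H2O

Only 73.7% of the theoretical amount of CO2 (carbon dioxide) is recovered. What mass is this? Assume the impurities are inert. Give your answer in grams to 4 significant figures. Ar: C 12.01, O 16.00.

Pure O2 available = 505.8 g × 0.626 = 316.63 g.
M(O2) = 2(16.00) = 32.00 g/mol.
M(CO2) = 12.01 + 2(16.00) = 44.01 g/mol.
n(O2) = 316.63 g / 32.00 g/mol = 9.8947 mol.
From the equation the O2:CO2 mole ratio is 6:6, so n(CO2) = 9.8947 × 6/6 = 9.8947 mol.
Mass of CO2 = 9.8947 mol × 44.01 g/mol = 435.47 g.
Actual mass collected = 435.47 g × 0.737 = 320.94 g.

320.9 g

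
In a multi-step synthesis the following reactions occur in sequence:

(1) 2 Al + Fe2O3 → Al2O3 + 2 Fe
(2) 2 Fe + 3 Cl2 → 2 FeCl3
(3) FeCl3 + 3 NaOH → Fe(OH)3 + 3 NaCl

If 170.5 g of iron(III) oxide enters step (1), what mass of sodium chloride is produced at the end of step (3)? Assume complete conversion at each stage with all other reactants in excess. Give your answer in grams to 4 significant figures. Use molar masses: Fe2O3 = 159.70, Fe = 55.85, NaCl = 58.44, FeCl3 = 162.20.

n(Fe2O3) = 170.5 / 159.70 = 1.0676 mol.
Reaction (1): Fe2O3→Fe ratio 1:2 ⇒ n(Fe) = 2.1353 mol.
Reaction (2): Fe→FeCl3 ratio 2:2 ⇒ n(FeCl3) = 2.1353 mol.
Reaction (3): FeCl3→NaCl ratio 1:3 ⇒ n(NaCl) = 6.4058 mol.
Mass of NaCl = 6.4058 × 58.44 = 374.35 g.

374.4 g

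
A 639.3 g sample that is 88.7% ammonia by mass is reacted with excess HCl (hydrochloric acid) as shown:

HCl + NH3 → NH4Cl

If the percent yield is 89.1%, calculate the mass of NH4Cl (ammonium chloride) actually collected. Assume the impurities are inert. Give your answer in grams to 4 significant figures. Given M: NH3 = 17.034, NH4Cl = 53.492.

1587 g

Pure NH3 available = 639.3 g × 0.887 = 567.06 g.
n(NH3) = 567.06 g / 17.034 g/mol = 33.290 mol.
From the equation the NH3:NH4Cl mole ratio is 1:1, so n(NH4Cl) = 33.290 × 1/1 = 33.290 mol.
Mass of NH4Cl = 33.290 mol × 53.492 g/mol = 1780.7 g.
Actual mass collected = 1780.7 g × 0.891 = 1586.6 g.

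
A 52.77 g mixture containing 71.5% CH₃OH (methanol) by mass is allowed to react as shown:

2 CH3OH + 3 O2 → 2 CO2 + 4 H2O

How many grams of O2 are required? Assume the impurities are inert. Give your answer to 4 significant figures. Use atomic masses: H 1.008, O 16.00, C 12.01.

Mass of pure CH3OH = 52.77 g × 0.715 = 37.731 g.
M(CH3OH) = 12.01 + 4(1.008) + 16.00 = 32.042 g/mol.
M(O2) = 2(16.00) = 32.00 g/mol.
n(CH3OH) = 37.731 g / 32.042 g/mol = 1.1775 mol.
From the equation the CH3OH:O2 mole ratio is 2:3, so n(O2) = 1.1775 × 3/2 = 1.7663 mol.
Mass of O2 = 1.7663 mol × 32.00 g/mol = 56.522 g.

56.52 g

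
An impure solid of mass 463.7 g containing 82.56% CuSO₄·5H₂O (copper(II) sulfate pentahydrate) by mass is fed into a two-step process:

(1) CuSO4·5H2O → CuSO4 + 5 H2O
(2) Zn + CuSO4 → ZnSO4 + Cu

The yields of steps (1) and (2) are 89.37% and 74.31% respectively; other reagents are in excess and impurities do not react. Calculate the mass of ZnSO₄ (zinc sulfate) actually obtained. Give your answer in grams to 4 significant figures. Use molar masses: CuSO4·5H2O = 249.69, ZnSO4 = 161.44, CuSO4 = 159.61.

Pure CuSO4·5H2O = 463.7 × 0.8256 = 382.83 g.
n(CuSO4·5H2O) = 382.83 / 249.69 = 1.5332 mol.
Step 1 (CuSO4·5H2O:CuSO4 = 1:1): theoretical n(CuSO4) = 1.5332 mol; at 89.37% yield, n(CuSO4) = 1.3702 mol.
Step 2 (CuSO4:ZnSO4 = 1:1): theoretical n(ZnSO4) = 1.3702 mol, so theoretical mass = 1.3702 × 161.44 = 221.21 g.
At 74.31% yield, actual mass of ZnSO4 = 221.21 × 0.7431 = 164.38 g.

164.4 g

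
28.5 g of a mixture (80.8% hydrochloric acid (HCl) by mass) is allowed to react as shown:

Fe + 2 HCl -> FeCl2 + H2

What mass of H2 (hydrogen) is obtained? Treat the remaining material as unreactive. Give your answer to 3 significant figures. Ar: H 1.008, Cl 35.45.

0.637 g

Mass of pure HCl = 28.5 g × 0.808 = 23.03 g.
M(HCl) = 1.008 + 35.45 = 36.458 g/mol.
M(H2) = 2(1.008) = 2.016 g/mol.
n(HCl) = 23.03 g / 36.458 g/mol = 0.6316 mol.
From the equation the HCl:H2 mole ratio is 2:1, so n(H2) = 0.6316 × 1/2 = 0.3158 mol.
Mass of H2 = 0.3158 mol × 2.016 g/mol = 0.6367 g.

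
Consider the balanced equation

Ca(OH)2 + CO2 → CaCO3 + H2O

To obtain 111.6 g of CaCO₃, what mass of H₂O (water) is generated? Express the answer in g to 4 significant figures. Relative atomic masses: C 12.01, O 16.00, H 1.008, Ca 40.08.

M(CaCO3) = 40.08 + 12.01 + 3(16.00) = 100.09 g/mol.
M(H2O) = 2(1.008) + 16.00 = 18.016 g/mol.
n(CaCO3) = 111.60 g / 100.09 g/mol = 1.1150 mol.
From the equation the CaCO3:H2O mole ratio is 1:1, so n(H2O) = 1.1150 × 1/1 = 1.1150 mol.
Mass of H2O = 1.1150 mol × 18.016 g/mol = 20.088 g.

20.09 g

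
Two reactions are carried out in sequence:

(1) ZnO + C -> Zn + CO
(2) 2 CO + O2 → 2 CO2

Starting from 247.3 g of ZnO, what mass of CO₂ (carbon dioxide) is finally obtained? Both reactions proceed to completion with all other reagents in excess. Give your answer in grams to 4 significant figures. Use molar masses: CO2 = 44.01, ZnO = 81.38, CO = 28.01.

n(ZnO) = 247.30 / 81.38 = 3.0388 mol.
Step 1 gives a 1:1 ratio of ZnO to CO, so n(CO) = 3.0388 mol.
In step 2 the CO:CO2 ratio is 2:2, so n(CO2) = 3.0388 mol.
Mass of CO2 = 3.0388 × 44.01 = 133.74 g.

133.7 g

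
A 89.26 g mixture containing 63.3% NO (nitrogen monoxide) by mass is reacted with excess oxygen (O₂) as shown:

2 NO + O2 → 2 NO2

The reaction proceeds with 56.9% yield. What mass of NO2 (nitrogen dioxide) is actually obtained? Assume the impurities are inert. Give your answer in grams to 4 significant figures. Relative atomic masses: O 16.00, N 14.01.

Pure NO available = 89.26 g × 0.633 = 56.502 g.
M(NO) = 14.01 + 16.00 = 30.01 g/mol.
M(NO2) = 14.01 + 2(16.00) = 46.01 g/mol.
n(NO) = 56.502 g / 30.01 g/mol = 1.8828 mol.
From the equation the NO:NO2 mole ratio is 2:2, so n(NO2) = 1.8828 × 2/2 = 1.8828 mol.
Mass of NO2 = 1.8828 mol × 46.01 g/mol = 86.626 g.
Actual mass collected = 86.626 g × 0.569 = 49.290 g.

49.29 g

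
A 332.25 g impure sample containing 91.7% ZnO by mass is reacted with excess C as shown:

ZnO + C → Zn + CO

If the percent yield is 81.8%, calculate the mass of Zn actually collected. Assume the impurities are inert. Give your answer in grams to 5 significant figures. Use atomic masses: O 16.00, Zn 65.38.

Pure ZnO available = 332.25 g × 0.917 = 304.673 g.
M(ZnO) = 65.38 + 16.00 = 81.38 g/mol.
M(Zn) = 65.38 g/mol.
n(ZnO) = 304.673 g / 81.38 g/mol = 3.74383 mol.
From the equation the ZnO:Zn mole ratio is 1:1, so n(Zn) = 3.74383 × 1/1 = 3.74383 mol.
Mass of Zn = 3.74383 mol × 65.38 g/mol = 244.772 g.
Actual mass collected = 244.772 g × 0.818 = 200.223 g.

200.22 g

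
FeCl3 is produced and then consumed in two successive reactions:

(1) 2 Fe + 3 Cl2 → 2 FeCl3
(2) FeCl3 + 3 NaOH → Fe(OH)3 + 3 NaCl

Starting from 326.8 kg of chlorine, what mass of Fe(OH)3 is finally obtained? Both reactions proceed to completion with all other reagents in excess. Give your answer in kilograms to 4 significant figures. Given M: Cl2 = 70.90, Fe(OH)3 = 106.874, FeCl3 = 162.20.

328.4 kg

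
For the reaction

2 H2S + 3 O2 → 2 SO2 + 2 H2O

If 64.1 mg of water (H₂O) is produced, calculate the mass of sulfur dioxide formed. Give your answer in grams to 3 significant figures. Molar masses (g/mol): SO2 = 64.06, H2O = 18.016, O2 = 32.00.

Convert: 64.1 mg = 0.06410 g.
n(H2O) = 0.06410 g / 18.016 g/mol = 0.003558 mol.
From the equation the H2O:SO2 mole ratio is 2:2, so n(SO2) = 0.003558 × 2/2 = 0.003558 mol.
Mass of SO2 = 0.003558 mol × 64.06 g/mol = 0.2279 g.

0.228 g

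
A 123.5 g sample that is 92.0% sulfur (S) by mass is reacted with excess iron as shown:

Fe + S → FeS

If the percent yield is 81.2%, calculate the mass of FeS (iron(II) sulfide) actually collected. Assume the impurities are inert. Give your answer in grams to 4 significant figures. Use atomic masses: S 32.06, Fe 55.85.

253.0 g

Pure S available = 123.5 g × 0.920 = 113.62 g.
M(S) = 32.06 g/mol.
M(FeS) = 55.85 + 32.06 = 87.91 g/mol.
n(S) = 113.62 g / 32.06 g/mol = 3.5440 mol.
From the equation the S:FeS mole ratio is 1:1, so n(FeS) = 3.5440 × 1/1 = 3.5440 mol.
Mass of FeS = 3.5440 mol × 87.91 g/mol = 311.55 g.
Actual mass collected = 311.55 g × 0.812 = 252.98 g.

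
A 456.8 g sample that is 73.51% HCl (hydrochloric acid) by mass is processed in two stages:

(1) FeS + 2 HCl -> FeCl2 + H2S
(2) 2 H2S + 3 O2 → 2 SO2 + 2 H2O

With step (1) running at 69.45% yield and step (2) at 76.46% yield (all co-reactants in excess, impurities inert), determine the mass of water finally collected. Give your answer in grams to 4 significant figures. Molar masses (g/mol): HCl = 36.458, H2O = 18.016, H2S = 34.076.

Pure HCl = 456.8 × 0.7351 = 335.79 g.
n(HCl) = 335.79 / 36.458 = 9.2104 mol.
Step 1 (HCl:H2S = 2:1): theoretical n(H2S) = 4.6052 mol; at 69.45% yield, n(H2S) = 3.1983 mol.
Step 2 (H2S:H2O = 2:2): theoretical n(H2O) = 3.1983 mol, so theoretical mass = 3.1983 × 18.016 = 57.621 g.
At 76.46% yield, actual mass of H2O = 57.621 × 0.7646 = 44.057 g.

44.06 g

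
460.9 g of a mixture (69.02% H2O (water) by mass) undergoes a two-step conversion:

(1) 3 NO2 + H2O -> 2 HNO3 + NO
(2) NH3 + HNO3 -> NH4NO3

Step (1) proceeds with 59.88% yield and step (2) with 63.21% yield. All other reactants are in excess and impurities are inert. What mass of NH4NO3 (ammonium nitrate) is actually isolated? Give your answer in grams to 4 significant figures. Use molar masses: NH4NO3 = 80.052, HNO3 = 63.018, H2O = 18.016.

1070 g

Pure H2O = 460.9 × 0.6902 = 318.11 g.
n(H2O) = 318.11 / 18.016 = 17.657 mol.
Step 1 (H2O:HNO3 = 1:2): theoretical n(HNO3) = 35.315 mol; at 59.88% yield, n(HNO3) = 21.146 mol.
Step 2 (HNO3:NH4NO3 = 1:1): theoretical n(NH4NO3) = 21.146 mol, so theoretical mass = 21.146 × 80.052 = 1692.8 g.
At 63.21% yield, actual mass of NH4NO3 = 1692.8 × 0.6321 = 1070.0 g.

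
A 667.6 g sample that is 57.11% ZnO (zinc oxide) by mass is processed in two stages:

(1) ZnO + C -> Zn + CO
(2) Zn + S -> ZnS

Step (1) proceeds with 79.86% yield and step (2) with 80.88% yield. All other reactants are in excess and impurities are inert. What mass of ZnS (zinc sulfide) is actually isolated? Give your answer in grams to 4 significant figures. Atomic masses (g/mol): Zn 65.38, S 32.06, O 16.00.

Pure ZnO = 667.6 × 0.5711 = 381.27 g.
M(ZnO) = 65.38 + 16.00 = 81.38 g/mol.
M(ZnS) = 65.38 + 32.06 = 97.44 g/mol.
n(ZnO) = 381.27 / 81.38 = 4.6850 mol.
Step 1 (ZnO:Zn = 1:1): theoretical n(Zn) = 4.6850 mol; at 79.86% yield, n(Zn) = 3.7415 mol.
Step 2 (Zn:ZnS = 1:1): theoretical n(ZnS) = 3.7415 mol, so theoretical mass = 3.7415 × 97.44 = 364.57 g.
At 80.88% yield, actual mass of ZnS = 364.57 × 0.8088 = 294.86 g.

294.9 g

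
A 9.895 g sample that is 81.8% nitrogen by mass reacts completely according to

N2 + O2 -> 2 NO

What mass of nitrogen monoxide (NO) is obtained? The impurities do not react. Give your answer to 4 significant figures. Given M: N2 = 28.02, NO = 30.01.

17.34 g

Mass of pure N2 = 9.895 g × 0.818 = 8.0941 g.
n(N2) = 8.0941 g / 28.02 g/mol = 0.28887 mol.
From the equation the N2:NO mole ratio is 1:2, so n(NO) = 0.28887 × 2/1 = 0.57774 mol.
Mass of NO = 0.57774 mol × 30.01 g/mol = 17.338 g.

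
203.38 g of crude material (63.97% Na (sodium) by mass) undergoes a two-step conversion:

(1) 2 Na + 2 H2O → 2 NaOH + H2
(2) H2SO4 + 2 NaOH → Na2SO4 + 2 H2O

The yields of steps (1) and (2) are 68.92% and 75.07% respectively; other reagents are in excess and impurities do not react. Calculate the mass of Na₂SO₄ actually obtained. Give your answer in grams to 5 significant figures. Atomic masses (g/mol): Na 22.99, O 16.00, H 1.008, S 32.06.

Pure Na = 203.38 × 0.6397 = 130.102 g.
M(Na) = 22.99 g/mol.
M(Na2SO4) = 2(22.99) + 32.06 + 4(16.00) = 142.04 g/mol.
n(Na) = 130.102 / 22.99 = 5.65908 mol.
Step 1 (Na:NaOH = 2:2): theoretical n(NaOH) = 5.65908 mol; at 68.92% yield, n(NaOH) = 3.90024 mol.
Step 2 (NaOH:Na2SO4 = 2:1): theoretical n(Na2SO4) = 1.95012 mol, so theoretical mass = 1.95012 × 142.04 = 276.995 g.
At 75.07% yield, actual mass of Na2SO4 = 276.995 × 0.7507 = 207.940 g.

207.94 g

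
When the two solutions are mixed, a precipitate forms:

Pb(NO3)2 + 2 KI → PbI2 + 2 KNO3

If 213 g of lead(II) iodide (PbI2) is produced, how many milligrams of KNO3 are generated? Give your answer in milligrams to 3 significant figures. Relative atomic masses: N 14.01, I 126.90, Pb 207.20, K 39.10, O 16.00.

93400 mg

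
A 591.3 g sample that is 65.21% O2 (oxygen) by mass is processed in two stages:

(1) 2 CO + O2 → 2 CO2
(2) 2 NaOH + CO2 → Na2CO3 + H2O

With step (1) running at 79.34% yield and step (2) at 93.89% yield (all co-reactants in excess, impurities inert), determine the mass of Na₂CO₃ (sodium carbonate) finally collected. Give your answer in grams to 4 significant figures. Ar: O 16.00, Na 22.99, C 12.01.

Pure O2 = 591.3 × 0.6521 = 385.59 g.
M(O2) = 2(16.00) = 32.00 g/mol.
M(Na2CO3) = 2(22.99) + 12.01 + 3(16.00) = 105.99 g/mol.
n(O2) = 385.59 / 32.00 = 12.050 mol.
Step 1 (O2:CO2 = 1:2): theoretical n(CO2) = 24.099 mol; at 79.34% yield, n(CO2) = 19.120 mol.
Step 2 (CO2:Na2CO3 = 1:1): theoretical n(Na2CO3) = 19.120 mol, so theoretical mass = 19.120 × 105.99 = 2026.6 g.
At 93.89% yield, actual mass of Na2CO3 = 2026.6 × 0.9389 = 1902.7 g.

1903 g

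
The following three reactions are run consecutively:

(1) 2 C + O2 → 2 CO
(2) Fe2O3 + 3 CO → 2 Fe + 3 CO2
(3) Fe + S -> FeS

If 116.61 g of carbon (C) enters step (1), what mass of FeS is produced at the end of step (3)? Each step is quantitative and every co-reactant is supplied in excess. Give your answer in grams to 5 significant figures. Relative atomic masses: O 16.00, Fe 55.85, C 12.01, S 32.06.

569.04 g

M(C) = 12.01 g/mol.
M(FeS) = 55.85 + 32.06 = 87.91 g/mol.
n(C) = 116.61 / 12.01 = 9.70941 mol.
Reaction (1): C→CO ratio 2:2 ⇒ n(CO) = 9.70941 mol.
Reaction (2): CO→Fe ratio 3:2 ⇒ n(Fe) = 6.47294 mol.
Reaction (3): Fe→FeS ratio 1:1 ⇒ n(FeS) = 6.47294 mol.
Mass of FeS = 6.47294 × 87.91 = 569.036 g.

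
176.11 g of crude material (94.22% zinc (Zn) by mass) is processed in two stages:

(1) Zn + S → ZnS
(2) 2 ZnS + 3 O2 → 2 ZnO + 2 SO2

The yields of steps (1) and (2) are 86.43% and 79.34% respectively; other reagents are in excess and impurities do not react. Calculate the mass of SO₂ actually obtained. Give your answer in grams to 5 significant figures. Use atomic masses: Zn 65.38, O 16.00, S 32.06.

Pure Zn = 176.11 × 0.9422 = 165.931 g.
M(Zn) = 65.38 g/mol.
M(SO2) = 32.06 + 2(16.00) = 64.06 g/mol.
n(Zn) = 165.931 / 65.38 = 2.53794 mol.
Step 1 (Zn:ZnS = 1:1): theoretical n(ZnS) = 2.53794 mol; at 86.43% yield, n(ZnS) = 2.19355 mol.
Step 2 (ZnS:SO2 = 2:2): theoretical n(SO2) = 2.19355 mol, so theoretical mass = 2.19355 × 64.06 = 140.519 g.
At 79.34% yield, actual mass of SO2 = 140.519 × 0.7934 = 111.487 g.

111.49 g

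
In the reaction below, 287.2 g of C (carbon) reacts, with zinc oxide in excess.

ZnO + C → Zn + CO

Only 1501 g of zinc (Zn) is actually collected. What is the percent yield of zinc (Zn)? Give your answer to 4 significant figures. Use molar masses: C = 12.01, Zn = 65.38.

96.01 %

n(C) = 287.20 g / 12.01 g/mol = 23.913 mol.
From the equation the C:Zn mole ratio is 1:1, so n(Zn) = 23.913 × 1/1 = 23.913 mol.
Mass of Zn = 23.913 mol × 65.38 g/mol = 1563.5 g.
This is the theoretical yield. Percent yield = 1501 g / 1563.5 g × 100% = 96.005%.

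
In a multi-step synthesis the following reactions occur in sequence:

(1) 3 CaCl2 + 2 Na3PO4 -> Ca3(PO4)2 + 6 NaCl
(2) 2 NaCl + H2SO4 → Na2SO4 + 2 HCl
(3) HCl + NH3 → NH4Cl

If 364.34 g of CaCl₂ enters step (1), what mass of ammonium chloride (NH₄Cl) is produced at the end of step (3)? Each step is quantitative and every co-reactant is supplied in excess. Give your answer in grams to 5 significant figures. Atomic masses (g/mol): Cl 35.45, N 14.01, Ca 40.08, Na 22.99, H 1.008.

351.22 g

M(CaCl2) = 40.08 + 2(35.45) = 110.98 g/mol.
M(NH4Cl) = 14.01 + 4(1.008) + 35.45 = 53.492 g/mol.
n(CaCl2) = 364.34 / 110.98 = 3.28293 mol.
Reaction (1): CaCl2→NaCl ratio 3:6 ⇒ n(NaCl) = 6.56587 mol.
Reaction (2): NaCl→HCl ratio 2:2 ⇒ n(HCl) = 6.56587 mol.
Reaction (3): HCl→NH4Cl ratio 1:1 ⇒ n(NH4Cl) = 6.56587 mol.
Mass of NH4Cl = 6.56587 × 53.492 = 351.221 g.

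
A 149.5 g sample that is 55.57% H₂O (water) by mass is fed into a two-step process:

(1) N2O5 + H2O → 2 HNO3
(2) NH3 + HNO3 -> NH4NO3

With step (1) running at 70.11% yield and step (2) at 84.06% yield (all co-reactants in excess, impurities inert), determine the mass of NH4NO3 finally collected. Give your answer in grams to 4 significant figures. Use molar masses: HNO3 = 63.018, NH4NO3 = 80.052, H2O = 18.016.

435.1 g

Pure H2O = 149.5 × 0.5557 = 83.077 g.
n(H2O) = 83.077 / 18.016 = 4.6113 mol.
Step 1 (H2O:HNO3 = 1:2): theoretical n(HNO3) = 9.2226 mol; at 70.11% yield, n(HNO3) = 6.4660 mol.
Step 2 (HNO3:NH4NO3 = 1:1): theoretical n(NH4NO3) = 6.4660 mol, so theoretical mass = 6.4660 × 80.052 = 517.61 g.
At 84.06% yield, actual mass of NH4NO3 = 517.61 × 0.8406 = 435.11 g.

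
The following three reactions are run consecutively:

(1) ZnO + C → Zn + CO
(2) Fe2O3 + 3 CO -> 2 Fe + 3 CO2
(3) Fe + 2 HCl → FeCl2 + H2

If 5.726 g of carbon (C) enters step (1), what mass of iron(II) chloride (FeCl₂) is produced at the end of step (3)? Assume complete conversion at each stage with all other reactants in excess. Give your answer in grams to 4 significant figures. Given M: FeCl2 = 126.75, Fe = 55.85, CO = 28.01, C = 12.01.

40.29 g

n(C) = 5.726 / 12.01 = 0.47677 mol.
Reaction (1): C→CO ratio 1:1 ⇒ n(CO) = 0.47677 mol.
Reaction (2): CO→Fe ratio 3:2 ⇒ n(Fe) = 0.31785 mol.
Reaction (3): Fe→FeCl2 ratio 1:1 ⇒ n(FeCl2) = 0.31785 mol.
Mass of FeCl2 = 0.31785 × 126.75 = 40.287 g.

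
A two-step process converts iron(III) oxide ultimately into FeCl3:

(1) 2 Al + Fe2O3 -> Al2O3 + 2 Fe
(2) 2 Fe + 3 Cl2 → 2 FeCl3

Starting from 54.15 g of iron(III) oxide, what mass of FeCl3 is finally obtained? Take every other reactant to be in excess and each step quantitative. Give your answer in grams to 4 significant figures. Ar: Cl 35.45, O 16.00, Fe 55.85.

M(Fe2O3) = 2(55.85) + 3(16.00) = 159.70 g/mol.
M(FeCl3) = 55.85 + 3(35.45) = 162.20 g/mol.
n(Fe2O3) = 54.150 / 159.70 = 0.33907 mol.
Step 1 gives a 1:2 ratio of Fe2O3 to Fe, so n(Fe) = 0.67815 mol.
In step 2 the Fe:FeCl3 ratio is 2:2, so n(FeCl3) = 0.67815 mol.
Mass of FeCl3 = 0.67815 × 162.20 = 110.00 g.

110.0 g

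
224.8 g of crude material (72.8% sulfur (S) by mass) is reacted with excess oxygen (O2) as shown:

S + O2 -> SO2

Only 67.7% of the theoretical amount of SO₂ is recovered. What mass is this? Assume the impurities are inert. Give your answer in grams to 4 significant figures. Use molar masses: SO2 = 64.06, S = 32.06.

Pure S available = 224.8 g × 0.728 = 163.65 g.
n(S) = 163.65 g / 32.06 g/mol = 5.1046 mol.
From the equation the S:SO2 mole ratio is 1:1, so n(SO2) = 5.1046 × 1/1 = 5.1046 mol.
Mass of SO2 = 5.1046 mol × 64.06 g/mol = 327.00 g.
Actual mass collected = 327.00 g × 0.677 = 221.38 g.

221.4 g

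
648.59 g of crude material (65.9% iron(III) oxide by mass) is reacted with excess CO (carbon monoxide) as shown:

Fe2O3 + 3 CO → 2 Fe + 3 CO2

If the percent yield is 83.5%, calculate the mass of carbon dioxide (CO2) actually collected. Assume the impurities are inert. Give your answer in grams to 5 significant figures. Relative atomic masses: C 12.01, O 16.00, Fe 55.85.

Pure Fe2O3 available = 648.59 g × 0.659 = 427.421 g.
M(Fe2O3) = 2(55.85) + 3(16.00) = 159.70 g/mol.
M(CO2) = 12.01 + 2(16.00) = 44.01 g/mol.
n(Fe2O3) = 427.421 g / 159.70 g/mol = 2.67640 mol.
From the equation the Fe2O3:CO2 mole ratio is 1:3, so n(CO2) = 2.67640 × 3/1 = 8.02919 mol.
Mass of CO2 = 8.02919 mol × 44.01 g/mol = 353.365 g.
Actual mass collected = 353.365 g × 0.835 = 295.060 g.

295.06 g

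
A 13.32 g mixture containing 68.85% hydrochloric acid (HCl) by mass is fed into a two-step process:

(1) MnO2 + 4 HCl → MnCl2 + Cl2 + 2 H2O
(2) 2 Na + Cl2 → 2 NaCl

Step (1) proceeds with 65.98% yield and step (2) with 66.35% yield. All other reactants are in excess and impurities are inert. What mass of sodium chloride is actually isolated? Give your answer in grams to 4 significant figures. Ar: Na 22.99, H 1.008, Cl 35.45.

3.218 g

Pure HCl = 13.32 × 0.6885 = 9.1708 g.
M(HCl) = 1.008 + 35.45 = 36.458 g/mol.
M(NaCl) = 22.99 + 35.45 = 58.44 g/mol.
n(HCl) = 9.1708 / 36.458 = 0.25154 mol.
Step 1 (HCl:Cl2 = 4:1): theoretical n(Cl2) = 0.062886 mol; at 65.98% yield, n(Cl2) = 0.041492 mol.
Step 2 (Cl2:NaCl = 1:2): theoretical n(NaCl) = 0.082985 mol, so theoretical mass = 0.082985 × 58.44 = 4.8496 g.
At 66.35% yield, actual mass of NaCl = 4.8496 × 0.6635 = 3.2177 g.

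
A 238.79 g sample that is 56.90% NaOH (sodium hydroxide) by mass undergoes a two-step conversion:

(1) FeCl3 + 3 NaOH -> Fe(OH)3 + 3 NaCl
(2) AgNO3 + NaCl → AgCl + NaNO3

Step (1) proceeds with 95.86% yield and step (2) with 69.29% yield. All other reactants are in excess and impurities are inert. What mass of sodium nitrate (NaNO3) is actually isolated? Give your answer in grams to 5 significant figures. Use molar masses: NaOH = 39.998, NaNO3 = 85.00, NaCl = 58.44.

Pure NaOH = 238.79 × 0.5690 = 135.872 g.
n(NaOH) = 135.872 / 39.998 = 3.39696 mol.
Step 1 (NaOH:NaCl = 3:3): theoretical n(NaCl) = 3.39696 mol; at 95.86% yield, n(NaCl) = 3.25632 mol.
Step 2 (NaCl:NaNO3 = 1:1): theoretical n(NaNO3) = 3.25632 mol, so theoretical mass = 3.25632 × 85.00 = 276.788 g.
At 69.29% yield, actual mass of NaNO3 = 276.788 × 0.6929 = 191.786 g.

191.79 g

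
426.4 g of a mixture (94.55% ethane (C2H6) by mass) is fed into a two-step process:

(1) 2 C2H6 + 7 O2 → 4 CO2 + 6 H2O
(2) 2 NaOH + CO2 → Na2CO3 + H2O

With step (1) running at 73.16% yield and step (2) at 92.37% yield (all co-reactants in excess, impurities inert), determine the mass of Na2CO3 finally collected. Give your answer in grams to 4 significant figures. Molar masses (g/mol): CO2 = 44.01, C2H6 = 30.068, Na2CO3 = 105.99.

1921 g

Pure C2H6 = 426.4 × 0.9455 = 403.16 g.
n(C2H6) = 403.16 / 30.068 = 13.408 mol.
Step 1 (C2H6:CO2 = 2:4): theoretical n(CO2) = 26.817 mol; at 73.16% yield, n(CO2) = 19.619 mol.
Step 2 (CO2:Na2CO3 = 1:1): theoretical n(Na2CO3) = 19.619 mol, so theoretical mass = 19.619 × 105.99 = 2079.4 g.
At 92.37% yield, actual mass of Na2CO3 = 2079.4 × 0.9237 = 1920.8 g.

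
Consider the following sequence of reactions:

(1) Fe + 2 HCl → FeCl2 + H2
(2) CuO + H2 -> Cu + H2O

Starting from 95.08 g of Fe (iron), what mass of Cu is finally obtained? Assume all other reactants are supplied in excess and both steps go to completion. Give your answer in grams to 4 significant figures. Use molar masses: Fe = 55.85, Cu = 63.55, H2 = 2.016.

108.2 g

n(Fe) = 95.080 / 55.85 = 1.7024 mol.
Step 1 gives a 1:1 ratio of Fe to H2, so n(H2) = 1.7024 mol.
In step 2 the H2:Cu ratio is 1:1, so n(Cu) = 1.7024 mol.
Mass of Cu = 1.7024 × 63.55 = 108.19 g.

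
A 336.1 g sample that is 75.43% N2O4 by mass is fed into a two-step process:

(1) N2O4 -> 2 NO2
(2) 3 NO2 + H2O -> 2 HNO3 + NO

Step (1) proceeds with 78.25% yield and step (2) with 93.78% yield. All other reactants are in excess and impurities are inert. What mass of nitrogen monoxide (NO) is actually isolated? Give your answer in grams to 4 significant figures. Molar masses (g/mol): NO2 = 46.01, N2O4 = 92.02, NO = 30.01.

Pure N2O4 = 336.1 × 0.7543 = 253.52 g.
n(N2O4) = 253.52 / 92.02 = 2.7551 mol.
Step 1 (N2O4:NO2 = 1:2): theoretical n(NO2) = 5.5101 mol; at 78.25% yield, n(NO2) = 4.3117 mol.
Step 2 (NO2:NO = 3:1): theoretical n(NO) = 1.4372 mol, so theoretical mass = 1.4372 × 30.01 = 43.131 g.
At 93.78% yield, actual mass of NO = 43.131 × 0.9378 = 40.448 g.

40.45 g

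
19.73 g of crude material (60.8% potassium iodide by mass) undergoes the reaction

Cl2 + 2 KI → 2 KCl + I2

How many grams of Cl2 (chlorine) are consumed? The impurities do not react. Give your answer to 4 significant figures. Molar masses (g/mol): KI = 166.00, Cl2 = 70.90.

2.562 g

Mass of pure KI = 19.73 g × 0.608 = 11.996 g.
n(KI) = 11.996 g / 166.00 g/mol = 0.072264 mol.
From the equation the KI:Cl2 mole ratio is 2:1, so n(Cl2) = 0.072264 × 1/2 = 0.036132 mol.
Mass of Cl2 = 0.036132 mol × 70.90 g/mol = 2.5618 g.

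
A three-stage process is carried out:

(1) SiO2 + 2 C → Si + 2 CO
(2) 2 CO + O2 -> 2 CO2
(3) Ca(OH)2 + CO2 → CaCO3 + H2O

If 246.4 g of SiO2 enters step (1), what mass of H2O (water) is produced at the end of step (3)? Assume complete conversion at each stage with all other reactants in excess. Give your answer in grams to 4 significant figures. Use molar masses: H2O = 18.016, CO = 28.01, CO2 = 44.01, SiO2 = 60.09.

n(SiO2) = 246.4 / 60.09 = 4.1005 mol.
Reaction (1): SiO2→CO ratio 1:2 ⇒ n(CO) = 8.2010 mol.
Reaction (2): CO→CO2 ratio 2:2 ⇒ n(CO2) = 8.2010 mol.
Reaction (3): CO2→H2O ratio 1:1 ⇒ n(H2O) = 8.2010 mol.
Mass of H2O = 8.2010 × 18.016 = 147.75 g.

147.7 g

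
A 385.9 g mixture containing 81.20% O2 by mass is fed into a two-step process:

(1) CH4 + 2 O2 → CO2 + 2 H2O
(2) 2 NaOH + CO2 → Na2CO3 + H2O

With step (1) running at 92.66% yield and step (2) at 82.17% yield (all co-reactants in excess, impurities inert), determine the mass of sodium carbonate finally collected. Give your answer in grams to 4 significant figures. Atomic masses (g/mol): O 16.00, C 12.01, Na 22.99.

395.1 g

Pure O2 = 385.9 × 0.8120 = 313.35 g.
M(O2) = 2(16.00) = 32.00 g/mol.
M(Na2CO3) = 2(22.99) + 12.01 + 3(16.00) = 105.99 g/mol.
n(O2) = 313.35 / 32.00 = 9.7922 mol.
Step 1 (O2:CO2 = 2:1): theoretical n(CO2) = 4.8961 mol; at 92.66% yield, n(CO2) = 4.5367 mol.
Step 2 (CO2:Na2CO3 = 1:1): theoretical n(Na2CO3) = 4.5367 mol, so theoretical mass = 4.5367 × 105.99 = 480.85 g.
At 82.17% yield, actual mass of Na2CO3 = 480.85 × 0.8217 = 395.11 g.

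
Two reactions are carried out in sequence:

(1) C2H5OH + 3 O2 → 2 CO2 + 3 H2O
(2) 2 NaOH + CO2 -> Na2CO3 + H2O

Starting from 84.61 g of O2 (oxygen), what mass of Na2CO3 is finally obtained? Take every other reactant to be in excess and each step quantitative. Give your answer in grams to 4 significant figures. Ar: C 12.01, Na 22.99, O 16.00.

M(O2) = 2(16.00) = 32.00 g/mol.
M(Na2CO3) = 2(22.99) + 12.01 + 3(16.00) = 105.99 g/mol.
n(O2) = 84.610 / 32.00 = 2.6441 mol.
Step 1 gives a 3:2 ratio of O2 to CO2, so n(CO2) = 1.7627 mol.
In step 2 the CO2:Na2CO3 ratio is 1:1, so n(Na2CO3) = 1.7627 mol.
Mass of Na2CO3 = 1.7627 × 105.99 = 186.83 g.

186.8 g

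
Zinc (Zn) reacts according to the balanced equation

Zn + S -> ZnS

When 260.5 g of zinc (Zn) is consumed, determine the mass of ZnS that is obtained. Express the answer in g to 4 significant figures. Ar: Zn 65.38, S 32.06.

388.2 g

M(Zn) = 65.38 g/mol.
M(ZnS) = 65.38 + 32.06 = 97.44 g/mol.
n(Zn) = 260.50 g / 65.38 g/mol = 3.9844 mol.
From the equation the Zn:ZnS mole ratio is 1:1, so n(ZnS) = 3.9844 × 1/1 = 3.9844 mol.
Mass of ZnS = 3.9844 mol × 97.44 g/mol = 388.24 g.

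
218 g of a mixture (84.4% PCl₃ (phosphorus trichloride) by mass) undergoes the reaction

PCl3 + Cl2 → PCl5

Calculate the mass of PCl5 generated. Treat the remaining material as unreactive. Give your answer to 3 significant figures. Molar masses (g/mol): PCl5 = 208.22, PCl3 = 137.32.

279 g

Mass of pure PCl3 = 218 g × 0.844 = 184.0 g.
n(PCl3) = 184.0 g / 137.32 g/mol = 1.340 mol.
From the equation the PCl3:PCl5 mole ratio is 1:1, so n(PCl5) = 1.340 × 1/1 = 1.340 mol.
Mass of PCl5 = 1.340 mol × 208.22 g/mol = 279.0 g.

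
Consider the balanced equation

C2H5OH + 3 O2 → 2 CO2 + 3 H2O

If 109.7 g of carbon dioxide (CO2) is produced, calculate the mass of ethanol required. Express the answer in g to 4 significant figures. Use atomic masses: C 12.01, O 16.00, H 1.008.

M(CO2) = 12.01 + 2(16.00) = 44.01 g/mol.
M(C2H5OH) = 2(12.01) + 6(1.008) + 16.00 = 46.068 g/mol.
n(CO2) = 109.70 g / 44.01 g/mol = 2.4926 mol.
From the equation the CO2:C2H5OH mole ratio is 2:1, so n(C2H5OH) = 2.4926 × 1/2 = 1.2463 mol.
Mass of C2H5OH = 1.2463 mol × 46.068 g/mol = 57.415 g.

57.41 g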